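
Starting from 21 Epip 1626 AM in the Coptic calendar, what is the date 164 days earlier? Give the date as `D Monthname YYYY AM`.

7 Meshir 1626 AM

The starting date is JDN 2418881; 2418881 − 164 = 2418717.
JDN 2418717 corresponds to 7 Meshir 1626 AM.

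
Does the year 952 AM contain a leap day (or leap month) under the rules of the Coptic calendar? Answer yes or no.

952 mod 4 = 0; in the Coptic calendar a year is leap when year mod 4 = 3, so it is a common year.

no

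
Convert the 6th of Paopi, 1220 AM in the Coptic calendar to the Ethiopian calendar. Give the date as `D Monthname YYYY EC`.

6 Tikimt 1496 EC

The source date corresponds to 14 October 1503 in the proleptic Gregorian calendar (JDN 2270305).
That day falls on 6 Tikimt 1496 EC in the Ethiopian calendar.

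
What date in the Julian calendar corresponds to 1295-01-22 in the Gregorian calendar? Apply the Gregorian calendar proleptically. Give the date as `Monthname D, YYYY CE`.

January 15, 1295 CE

The Julian–Gregorian offset here is 7 days (Julian trailing).
22 January 1295 Gregorian − 7 days → 15 January 1295 Julian.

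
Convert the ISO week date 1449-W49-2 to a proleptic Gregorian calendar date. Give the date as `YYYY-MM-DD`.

ISO week 1 of 1449 is the week containing the first Thursday of 1449.
Week 49, day 2 (Tuesday) lands on 1449-12-04.

1449-12-04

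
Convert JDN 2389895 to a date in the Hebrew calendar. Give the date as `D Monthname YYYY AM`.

4 Nisan 5591 AM

The Gregorian equivalent of JDN 2389895 is 18 March 1831.
In the Hebrew calendar that day is 4 Nisan 5591 AM.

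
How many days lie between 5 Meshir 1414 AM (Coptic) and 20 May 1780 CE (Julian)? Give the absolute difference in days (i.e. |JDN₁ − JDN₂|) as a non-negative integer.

30061

JDN of the first date = 2341282.
JDN of the second date = 2371343.
|2371343 − 2341282| = 30061.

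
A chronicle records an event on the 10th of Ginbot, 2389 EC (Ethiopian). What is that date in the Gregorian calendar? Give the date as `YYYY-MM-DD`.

2397-05-21

Both dates share Julian Day Number 2596687; in the Gregorian calendar that is 21 May 2397 CE.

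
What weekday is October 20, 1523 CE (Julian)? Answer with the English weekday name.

Tuesday

Equivalently 30 October 1523 Gregorian, JDN 2277626.
Since JDN mod 7 = 1 (0 = Monday), the day is Tuesday.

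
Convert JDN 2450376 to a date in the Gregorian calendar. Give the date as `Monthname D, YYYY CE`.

October 19, 1996 CE

Counting from JDN 2299161 = 15 Oct 1582 gives an offset of 151215 days.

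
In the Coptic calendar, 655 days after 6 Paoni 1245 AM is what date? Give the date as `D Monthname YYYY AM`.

JDN of 6 Paoni 1245 AM = 2279676.
2279676 + 655 = 2280331.
JDN 2280331 in the Coptic calendar is 21 Paremhat 1247 AM.

21 Paremhat 1247 AM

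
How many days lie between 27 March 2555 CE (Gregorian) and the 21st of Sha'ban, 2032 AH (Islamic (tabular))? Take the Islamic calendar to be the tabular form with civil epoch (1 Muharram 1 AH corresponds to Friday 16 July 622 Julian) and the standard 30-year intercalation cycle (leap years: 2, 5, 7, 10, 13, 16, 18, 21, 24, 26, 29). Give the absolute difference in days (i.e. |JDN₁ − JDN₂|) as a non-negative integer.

JDN of the first date = 2654340.
JDN of the second date = 2668386.
|2668386 − 2654340| = 14046.

14046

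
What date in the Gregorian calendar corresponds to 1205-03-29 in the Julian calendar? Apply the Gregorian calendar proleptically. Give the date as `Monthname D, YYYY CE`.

April 5, 1205 CE

At this point the Julian calendar is 7 days behind the Gregorian.
29 March 1205 Julian + 7 days → 5 April 1205 Gregorian.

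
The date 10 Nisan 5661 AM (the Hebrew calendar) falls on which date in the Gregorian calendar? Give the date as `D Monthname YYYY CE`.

Both dates share Julian Day Number 2415474; in the Gregorian calendar that is 30 March 1901 CE.

30 March 1901 CE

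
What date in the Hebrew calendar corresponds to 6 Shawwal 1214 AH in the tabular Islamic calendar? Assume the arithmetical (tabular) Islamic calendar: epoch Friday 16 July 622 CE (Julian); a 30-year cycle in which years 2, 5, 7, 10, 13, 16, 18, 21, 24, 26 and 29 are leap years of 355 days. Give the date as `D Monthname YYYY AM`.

6 Adar 5560 AM

Both dates share Julian Day Number 2378558; in the Hebrew calendar that is 6 Adar 5560 AM.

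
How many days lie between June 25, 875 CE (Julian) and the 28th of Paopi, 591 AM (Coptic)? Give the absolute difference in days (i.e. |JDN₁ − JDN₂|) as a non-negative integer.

JDN of the first date = 2040827.
JDN of the second date = 2040584.
|2040584 − 2040827| = 243.

243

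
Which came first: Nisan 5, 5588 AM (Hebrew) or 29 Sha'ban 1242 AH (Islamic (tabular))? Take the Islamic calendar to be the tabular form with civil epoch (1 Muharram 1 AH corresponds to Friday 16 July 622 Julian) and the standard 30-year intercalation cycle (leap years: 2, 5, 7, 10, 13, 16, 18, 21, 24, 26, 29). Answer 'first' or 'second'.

First date → JDN 2388802; second date → JDN 2388444.
JDN 2388444 < JDN 2388802, so the second date is earlier.

second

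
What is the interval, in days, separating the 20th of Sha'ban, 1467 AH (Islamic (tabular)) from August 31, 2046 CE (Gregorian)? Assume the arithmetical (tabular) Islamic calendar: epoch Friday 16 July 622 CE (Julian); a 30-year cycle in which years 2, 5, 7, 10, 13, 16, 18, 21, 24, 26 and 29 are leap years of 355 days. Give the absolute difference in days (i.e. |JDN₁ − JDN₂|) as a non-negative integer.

JDN of the first date = 2468168.
JDN of the second date = 2468589.
|2468589 − 2468168| = 421.

421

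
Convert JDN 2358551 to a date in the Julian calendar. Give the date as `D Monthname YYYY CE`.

The Gregorian equivalent of JDN 2358551 is 23 May 1745.
In the Julian calendar that day is 12 May 1745 CE.

12 May 1745 CE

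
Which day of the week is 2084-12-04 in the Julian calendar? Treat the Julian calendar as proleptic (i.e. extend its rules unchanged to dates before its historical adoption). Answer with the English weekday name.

Equivalently 17 December 2084 Gregorian, JDN 2482577.
JDN 2482577 mod 7 = 6, and JDN 0 was a Monday, so this is a Sunday.

Sunday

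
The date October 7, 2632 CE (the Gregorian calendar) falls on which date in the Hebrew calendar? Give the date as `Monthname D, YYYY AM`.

Both dates share Julian Day Number 2682658; in the Hebrew calendar that is 2 Tishrei 6393 AM.

Tishrei 2, 6393 AM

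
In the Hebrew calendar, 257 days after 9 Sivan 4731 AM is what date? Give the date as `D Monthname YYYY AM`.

29 Shevat 4732 AM

The starting date is JDN 2075871; 2075871 + 257 = 2076128.
JDN 2076128 corresponds to 29 Shevat 4732 AM.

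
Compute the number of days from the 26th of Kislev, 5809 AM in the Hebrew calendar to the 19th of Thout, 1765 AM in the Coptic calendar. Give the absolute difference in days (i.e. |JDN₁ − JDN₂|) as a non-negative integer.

63

JDN of the first date = 2469412.
JDN of the second date = 2469349.
|2469349 − 2469412| = 63.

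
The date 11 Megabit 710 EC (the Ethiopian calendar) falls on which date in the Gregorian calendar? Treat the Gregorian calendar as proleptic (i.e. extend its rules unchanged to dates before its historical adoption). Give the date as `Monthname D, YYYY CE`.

Both dates share Julian Day Number 1983373; in the Gregorian calendar that is 11 March 718 CE.

March 11, 718 CE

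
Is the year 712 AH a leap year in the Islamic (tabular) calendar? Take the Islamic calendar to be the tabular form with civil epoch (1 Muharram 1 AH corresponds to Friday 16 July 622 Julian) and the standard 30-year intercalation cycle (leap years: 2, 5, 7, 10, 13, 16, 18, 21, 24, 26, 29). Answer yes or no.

Year 712 AH is year 22 of its 30-year cycle; leap positions are 2, 5, 7, 10, 13, 16, 18, 21, 24, 26, 29, so it is a common year (354 days).

no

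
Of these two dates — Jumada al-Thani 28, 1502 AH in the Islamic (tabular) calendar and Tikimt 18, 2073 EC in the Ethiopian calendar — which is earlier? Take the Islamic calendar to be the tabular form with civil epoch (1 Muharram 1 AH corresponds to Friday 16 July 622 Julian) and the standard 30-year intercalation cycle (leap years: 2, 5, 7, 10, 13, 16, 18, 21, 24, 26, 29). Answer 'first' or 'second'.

first

First date → JDN 2480519; second date → JDN 2481066.
JDN 2480519 < JDN 2481066, so the first date is earlier.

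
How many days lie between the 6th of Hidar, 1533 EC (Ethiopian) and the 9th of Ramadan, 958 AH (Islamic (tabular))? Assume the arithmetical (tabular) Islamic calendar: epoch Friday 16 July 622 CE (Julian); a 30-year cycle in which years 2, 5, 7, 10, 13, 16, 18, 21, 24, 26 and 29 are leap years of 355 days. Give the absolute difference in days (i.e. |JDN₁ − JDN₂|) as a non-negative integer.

JDN of the first date = 2283849.
JDN of the second date = 2287813.
|2287813 − 2283849| = 3964.

3964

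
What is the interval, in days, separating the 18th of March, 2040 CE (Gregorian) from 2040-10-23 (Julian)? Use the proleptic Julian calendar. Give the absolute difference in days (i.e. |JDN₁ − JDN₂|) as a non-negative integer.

First date → JDN 2466232; second date → JDN 2466464.
The interval is |2466232 − 2466464| = 232 days.

232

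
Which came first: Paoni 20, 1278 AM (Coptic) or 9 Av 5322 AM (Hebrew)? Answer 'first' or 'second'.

The two dates have Julian Day Numbers 2291743 and 2291770 respectively.
Since 2291743 < 2291770, the first date comes first.

first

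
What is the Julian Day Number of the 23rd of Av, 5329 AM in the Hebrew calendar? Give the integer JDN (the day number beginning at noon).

Equivalently 16 August 1569 (proleptic Gregorian).
JDN 2451545 is 1 January 2000 CE (Gregorian); the target day is −157192 days from there, so JDN = 2294353.

2294353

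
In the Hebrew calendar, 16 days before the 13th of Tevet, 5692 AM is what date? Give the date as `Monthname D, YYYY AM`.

Kislev 27, 5692 AM

JDN of the 13th of Tevet, 5692 AM = 2426699.
2426699 − 16 = 2426683.
JDN 2426683 in the Hebrew calendar is Kislev 27, 5692 AM.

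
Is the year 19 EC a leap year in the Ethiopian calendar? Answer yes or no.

19 mod 4 = 3; in the Ethiopian calendar a year is leap when year mod 4 = 3, so it is a leap year.

yes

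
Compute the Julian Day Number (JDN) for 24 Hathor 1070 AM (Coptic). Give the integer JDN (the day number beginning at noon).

2215565

In the proleptic Gregorian calendar the same day is 28 November 1353.
JDN 2451545 is 1 January 2000 CE (Gregorian); the target day is −235980 days from there, so JDN = 2215565.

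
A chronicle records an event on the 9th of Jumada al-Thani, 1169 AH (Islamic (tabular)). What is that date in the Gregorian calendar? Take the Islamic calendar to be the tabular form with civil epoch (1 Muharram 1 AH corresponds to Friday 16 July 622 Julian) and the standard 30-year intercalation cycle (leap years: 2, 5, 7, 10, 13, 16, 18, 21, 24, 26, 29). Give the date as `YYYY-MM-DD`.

1756-03-11

Julian Day Number of the source date = 2362496.
Converting JDN 2362496 to the Gregorian calendar gives 11 March 1756 CE.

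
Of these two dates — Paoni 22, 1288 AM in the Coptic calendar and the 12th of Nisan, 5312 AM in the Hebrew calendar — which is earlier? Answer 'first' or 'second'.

The two dates have Julian Day Numbers 2295398 and 2288022 respectively.
Since 2288022 < 2295398, the second date comes first.

second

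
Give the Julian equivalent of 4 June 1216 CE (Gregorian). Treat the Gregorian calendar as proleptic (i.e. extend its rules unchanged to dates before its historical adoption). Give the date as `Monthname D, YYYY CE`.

At this point the Julian calendar is 7 days behind the Gregorian.
4 June 1216 Gregorian − 7 days → 28 May 1216 Julian.

May 28, 1216 CE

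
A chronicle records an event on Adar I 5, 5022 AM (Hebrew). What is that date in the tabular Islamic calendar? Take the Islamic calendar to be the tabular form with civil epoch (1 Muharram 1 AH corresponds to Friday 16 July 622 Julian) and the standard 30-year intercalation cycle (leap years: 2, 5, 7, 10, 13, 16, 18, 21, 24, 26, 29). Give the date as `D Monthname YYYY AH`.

4 Rabi' al-Awwal 660 AH

Julian Day Number of the source date = 2182030.
Converting JDN 2182030 to the tabular Islamic calendar gives 4 Rabi' al-Awwal 660 AH.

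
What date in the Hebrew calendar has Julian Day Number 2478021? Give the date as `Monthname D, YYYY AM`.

The Gregorian equivalent of JDN 2478021 is 27 June 2072.
In the Hebrew calendar that day is Tammuz 11, 5832 AM.

Tammuz 11, 5832 AM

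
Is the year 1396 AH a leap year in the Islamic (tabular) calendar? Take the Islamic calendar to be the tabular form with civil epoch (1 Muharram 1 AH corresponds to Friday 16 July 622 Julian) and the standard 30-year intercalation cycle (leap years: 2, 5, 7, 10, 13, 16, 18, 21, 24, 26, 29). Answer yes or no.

Year 1396 AH is year 16 of its 30-year cycle; leap positions are 2, 5, 7, 10, 13, 16, 18, 21, 24, 26, 29, so it is a leap year (355 days).

yes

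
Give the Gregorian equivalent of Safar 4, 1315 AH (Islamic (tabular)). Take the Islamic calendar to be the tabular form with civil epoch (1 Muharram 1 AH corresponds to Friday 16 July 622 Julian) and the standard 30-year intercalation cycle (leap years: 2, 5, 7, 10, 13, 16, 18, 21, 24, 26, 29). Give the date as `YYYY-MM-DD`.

1897-07-05

Both dates share Julian Day Number 2414111; in the Gregorian calendar that is 5 July 1897 CE.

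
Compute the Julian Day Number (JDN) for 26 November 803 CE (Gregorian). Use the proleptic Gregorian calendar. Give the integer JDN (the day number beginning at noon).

JDN 2299161 is 15 October 1582 CE (Gregorian); the target day is −284482 days from there, so JDN = 2014679.

2014679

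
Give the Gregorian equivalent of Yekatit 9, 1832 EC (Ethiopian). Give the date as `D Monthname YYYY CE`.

Julian Day Number of the source date = 2393152.
Converting JDN 2393152 to the Gregorian calendar gives 16 February 1840 CE.

16 February 1840 CE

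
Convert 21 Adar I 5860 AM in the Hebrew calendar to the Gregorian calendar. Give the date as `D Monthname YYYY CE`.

2 March 2100 CE

Julian Day Number of the source date = 2488130.
Converting JDN 2488130 to the Gregorian calendar gives 2 March 2100 CE.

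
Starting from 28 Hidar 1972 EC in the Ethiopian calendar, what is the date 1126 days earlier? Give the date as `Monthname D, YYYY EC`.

JDN of 28 Hidar 1972 EC = 2444216.
2444216 − 1126 = 2443090.
JDN 2443090 in the Ethiopian calendar is Tikimt 28, 1969 EC.

Tikimt 28, 1969 EC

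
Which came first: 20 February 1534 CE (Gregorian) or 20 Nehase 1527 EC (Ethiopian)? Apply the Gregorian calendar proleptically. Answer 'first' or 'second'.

Converting both to JDN: 2281392 vs 2281941; the smaller is the first.

first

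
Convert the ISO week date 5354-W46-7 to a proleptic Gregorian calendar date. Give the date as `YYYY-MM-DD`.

5354-11-17

ISO week 1 of 5354 is the week containing the first Thursday of 5354.
Week 46, day 7 (Sunday) lands on 5354-11-17.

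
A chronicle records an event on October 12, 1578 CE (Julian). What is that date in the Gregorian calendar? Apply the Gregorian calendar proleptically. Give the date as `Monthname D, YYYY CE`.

For dates in this range the Gregorian date is 10 days ahead of the Julian.
12 October 1578 Julian + 10 days → 22 October 1578 Gregorian.

October 22, 1578 CE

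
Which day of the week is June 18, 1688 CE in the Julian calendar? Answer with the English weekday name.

Monday

In the Gregorian calendar this is 28 June 1688 (JDN 2337769).
Since JDN mod 7 = 0 (0 = Monday), the day is Monday.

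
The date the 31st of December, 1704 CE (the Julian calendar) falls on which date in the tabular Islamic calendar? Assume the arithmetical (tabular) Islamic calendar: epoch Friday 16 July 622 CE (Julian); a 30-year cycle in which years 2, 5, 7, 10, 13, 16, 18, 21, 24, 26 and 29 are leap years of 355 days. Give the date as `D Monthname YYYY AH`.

15 Ramadan 1116 AH

The source date corresponds to 11 January 1705 in the Gregorian calendar (JDN 2343809).
That day falls on 15 Ramadan 1116 AH in the tabular Islamic calendar.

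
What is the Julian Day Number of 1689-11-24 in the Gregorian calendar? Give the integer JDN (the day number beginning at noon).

JDN 2299161 is 15 October 1582 CE (Gregorian); the target day is +39122 days from there, so JDN = 2338283.

2338283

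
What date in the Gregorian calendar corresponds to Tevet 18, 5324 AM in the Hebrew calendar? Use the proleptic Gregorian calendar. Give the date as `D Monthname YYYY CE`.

Julian Day Number of the source date = 2292311.
Converting JDN 2292311 to the Gregorian calendar gives 13 January 1564 CE.

13 January 1564 CE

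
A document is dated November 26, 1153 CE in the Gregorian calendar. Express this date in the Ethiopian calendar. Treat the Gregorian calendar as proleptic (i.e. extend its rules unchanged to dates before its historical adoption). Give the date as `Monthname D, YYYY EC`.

Julian Day Number of the source date = 2142514.
Converting JDN 2142514 to the Ethiopian calendar gives 23 Hidar 1146 EC.

Hidar 23, 1146 EC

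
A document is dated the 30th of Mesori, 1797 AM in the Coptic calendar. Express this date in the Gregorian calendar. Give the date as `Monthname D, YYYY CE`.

September 5, 2081 CE

Both dates share Julian Day Number 2481378; in the Gregorian calendar that is 5 September 2081 CE.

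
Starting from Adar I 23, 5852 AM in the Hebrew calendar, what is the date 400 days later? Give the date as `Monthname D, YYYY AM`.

The starting date is JDN 2485209; 2485209 + 400 = 2485609.
JDN 2485609 corresponds to Nisan 10, 5853 AM.

Nisan 10, 5853 AM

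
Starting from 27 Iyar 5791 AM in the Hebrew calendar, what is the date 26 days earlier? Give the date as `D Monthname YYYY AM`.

1 Iyar 5791 AM

JDN of 27 Iyar 5791 AM = 2463007.
2463007 − 26 = 2462981.
JDN 2462981 in the Hebrew calendar is 1 Iyar 5791 AM.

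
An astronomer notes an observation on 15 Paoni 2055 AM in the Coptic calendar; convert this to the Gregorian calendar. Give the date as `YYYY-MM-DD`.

2339-06-25

Julian Day Number of the source date = 2575537.
Converting JDN 2575537 to the Gregorian calendar gives 25 June 2339 CE.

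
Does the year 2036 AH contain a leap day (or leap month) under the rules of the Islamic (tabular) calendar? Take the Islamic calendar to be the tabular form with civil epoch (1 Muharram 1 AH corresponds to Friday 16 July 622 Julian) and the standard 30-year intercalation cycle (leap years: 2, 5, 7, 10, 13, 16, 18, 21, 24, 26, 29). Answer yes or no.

yes

Year 2036 AH is year 26 of its 30-year cycle; leap positions are 2, 5, 7, 10, 13, 16, 18, 21, 24, 26, 29, so it is a leap year (355 days).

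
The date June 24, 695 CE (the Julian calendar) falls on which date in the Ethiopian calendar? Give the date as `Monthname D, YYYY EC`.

Julian Day Number of the source date = 1975081.
Converting JDN 1975081 to the Ethiopian calendar gives 30 Sene 687 EC.

Sene 30, 687 EC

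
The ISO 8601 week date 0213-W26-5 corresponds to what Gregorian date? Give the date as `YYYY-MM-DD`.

0213-07-02

ISO week 1 of 213 is the week containing the first Thursday of 213.
Week 26, day 5 (Friday) lands on 0213-07-02.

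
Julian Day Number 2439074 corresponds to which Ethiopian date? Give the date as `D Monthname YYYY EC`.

The Gregorian equivalent of JDN 2439074 is 9 November 1965.
In the Ethiopian calendar that day is 30 Tikimt 1958 EC.

30 Tikimt 1958 EC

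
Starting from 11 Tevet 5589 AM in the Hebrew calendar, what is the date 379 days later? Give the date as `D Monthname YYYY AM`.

5 Tevet 5590 AM

Counting 379 days forward from JDN 2389074 reaches JDN 2389453, which is 5 Tevet 5590 AM.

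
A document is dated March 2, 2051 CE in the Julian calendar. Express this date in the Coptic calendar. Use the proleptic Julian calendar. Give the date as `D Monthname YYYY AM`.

The source date corresponds to 15 March 2051 in the Gregorian calendar (JDN 2470246).
That day falls on 6 Paremhat 1767 AM in the Coptic calendar.

6 Paremhat 1767 AM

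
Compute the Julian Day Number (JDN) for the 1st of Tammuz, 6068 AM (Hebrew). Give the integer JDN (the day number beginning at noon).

In the Gregorian calendar the same day is 21 June 2308.
JDN 2299161 is 15 October 1582 CE (Gregorian); the target day is +265050 days from there, so JDN = 2564211.

2564211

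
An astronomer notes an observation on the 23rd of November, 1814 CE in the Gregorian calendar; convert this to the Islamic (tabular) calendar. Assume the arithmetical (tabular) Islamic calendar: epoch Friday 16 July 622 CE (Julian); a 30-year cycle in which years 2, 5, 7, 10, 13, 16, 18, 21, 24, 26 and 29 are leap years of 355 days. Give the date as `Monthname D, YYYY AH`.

Dhu al-Hijjah 10, 1229 AH

Both dates share Julian Day Number 2383936; in the tabular Islamic calendar that is 10 Dhu al-Hijjah 1229 AH.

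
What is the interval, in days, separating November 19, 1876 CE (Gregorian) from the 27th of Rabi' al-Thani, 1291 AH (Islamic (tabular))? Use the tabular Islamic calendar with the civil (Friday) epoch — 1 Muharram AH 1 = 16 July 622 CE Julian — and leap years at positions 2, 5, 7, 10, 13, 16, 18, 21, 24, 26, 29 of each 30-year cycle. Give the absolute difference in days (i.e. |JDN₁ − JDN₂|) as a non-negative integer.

JDN of the first date = 2406578.
JDN of the second date = 2405688.
|2405688 − 2406578| = 890.

890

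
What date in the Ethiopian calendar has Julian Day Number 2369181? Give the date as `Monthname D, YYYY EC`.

Sene 25, 1766 EC

JDN 2369181 is 30 June 1774 in the Gregorian calendar.
In the Ethiopian calendar that day is Sene 25, 1766 EC.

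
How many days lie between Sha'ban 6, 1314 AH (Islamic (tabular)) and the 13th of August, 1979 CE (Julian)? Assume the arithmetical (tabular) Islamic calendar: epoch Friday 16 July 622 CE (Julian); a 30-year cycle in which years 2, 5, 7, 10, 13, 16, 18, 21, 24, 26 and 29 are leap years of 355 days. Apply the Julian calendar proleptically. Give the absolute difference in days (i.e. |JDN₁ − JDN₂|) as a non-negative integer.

30177

JDN of the first date = 2413935.
JDN of the second date = 2444112.
|2444112 − 2413935| = 30177.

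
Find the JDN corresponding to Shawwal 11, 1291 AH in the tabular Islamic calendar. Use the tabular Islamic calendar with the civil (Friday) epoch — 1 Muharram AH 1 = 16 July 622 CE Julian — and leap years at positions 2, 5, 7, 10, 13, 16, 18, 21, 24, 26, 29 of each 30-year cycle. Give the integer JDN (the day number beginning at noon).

Equivalently 21 November 1874 (Gregorian).
JDN 2299161 is 15 October 1582 CE (Gregorian); the target day is +106688 days from there, so JDN = 2405849.

2405849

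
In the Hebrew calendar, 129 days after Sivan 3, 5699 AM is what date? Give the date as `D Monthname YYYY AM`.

14 Tishrei 5700 AM

The starting date is JDN 2429405; 2429405 + 129 = 2429534.
JDN 2429534 corresponds to 14 Tishrei 5700 AM.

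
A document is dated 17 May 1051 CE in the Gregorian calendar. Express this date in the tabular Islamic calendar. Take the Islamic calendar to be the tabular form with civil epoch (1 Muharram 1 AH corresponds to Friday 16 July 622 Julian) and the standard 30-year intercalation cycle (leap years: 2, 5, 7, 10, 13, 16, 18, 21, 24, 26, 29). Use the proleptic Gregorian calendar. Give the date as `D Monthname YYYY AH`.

Both dates share Julian Day Number 2105066; in the tabular Islamic calendar that is 26 Dhu al-Hijjah 442 AH.

26 Dhu al-Hijjah 442 AH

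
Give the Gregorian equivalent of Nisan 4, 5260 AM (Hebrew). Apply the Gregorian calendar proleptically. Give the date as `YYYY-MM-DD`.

1500-03-14

Both dates share Julian Day Number 2268996; in the Gregorian calendar that is 14 March 1500 CE.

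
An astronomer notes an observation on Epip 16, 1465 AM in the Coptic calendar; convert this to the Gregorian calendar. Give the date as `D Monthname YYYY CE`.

21 July 1749 CE

Julian Day Number of the source date = 2360071.
Converting JDN 2360071 to the Gregorian calendar gives 21 July 1749 CE.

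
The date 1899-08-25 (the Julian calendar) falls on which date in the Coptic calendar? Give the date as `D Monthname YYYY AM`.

2 Pi Kogi Enavot 1615 AM

Julian Day Number of the source date = 2414904.
Converting JDN 2414904 to the Coptic calendar gives 2 Pi Kogi Enavot 1615 AM.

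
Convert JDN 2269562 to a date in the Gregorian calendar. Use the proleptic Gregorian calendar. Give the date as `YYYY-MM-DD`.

1501-10-01

Counting from JDN 2299161 = 15 Oct 1582 gives an offset of -29599 days.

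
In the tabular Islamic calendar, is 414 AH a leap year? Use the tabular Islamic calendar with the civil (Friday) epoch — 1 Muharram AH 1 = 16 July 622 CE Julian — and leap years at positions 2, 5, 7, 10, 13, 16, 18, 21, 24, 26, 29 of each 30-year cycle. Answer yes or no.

Year 414 AH is year 24 of its 30-year cycle; leap positions are 2, 5, 7, 10, 13, 16, 18, 21, 24, 26, 29, so it is a leap year (355 days).

yes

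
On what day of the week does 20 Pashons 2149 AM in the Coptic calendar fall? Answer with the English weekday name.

This is JDN 2609846 (31 May 2433 Gregorian).
2609846 ≡ 1 (mod 7); counting from Monday = 0 gives Tuesday.

Tuesday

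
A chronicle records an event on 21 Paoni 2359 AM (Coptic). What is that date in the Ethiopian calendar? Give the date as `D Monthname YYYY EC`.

Julian Day Number of the source date = 2686579.
Converting JDN 2686579 to the Ethiopian calendar gives 21 Sene 2635 EC.

21 Sene 2635 EC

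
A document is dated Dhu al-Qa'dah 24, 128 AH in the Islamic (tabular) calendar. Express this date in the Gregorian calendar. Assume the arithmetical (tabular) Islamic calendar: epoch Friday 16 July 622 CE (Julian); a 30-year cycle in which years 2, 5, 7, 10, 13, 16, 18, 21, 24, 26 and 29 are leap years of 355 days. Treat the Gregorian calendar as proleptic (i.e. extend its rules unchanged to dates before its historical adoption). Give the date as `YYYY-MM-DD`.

0746-08-21

Both dates share Julian Day Number 1993763; in the Gregorian calendar that is 21 August 746 CE.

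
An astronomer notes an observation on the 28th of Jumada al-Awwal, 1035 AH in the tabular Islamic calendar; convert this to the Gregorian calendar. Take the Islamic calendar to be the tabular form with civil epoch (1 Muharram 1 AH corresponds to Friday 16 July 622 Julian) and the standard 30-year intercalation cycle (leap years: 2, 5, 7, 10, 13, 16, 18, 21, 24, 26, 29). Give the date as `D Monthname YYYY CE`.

25 February 1626 CE

Both dates share Julian Day Number 2315000; in the Gregorian calendar that is 25 February 1626 CE.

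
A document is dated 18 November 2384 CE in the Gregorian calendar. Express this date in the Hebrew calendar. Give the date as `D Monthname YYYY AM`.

4 Kislev 6145 AM

Both dates share Julian Day Number 2592120; in the Hebrew calendar that is 4 Kislev 6145 AM.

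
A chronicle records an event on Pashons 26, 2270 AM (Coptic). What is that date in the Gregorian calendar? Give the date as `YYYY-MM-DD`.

Both dates share Julian Day Number 2654047; in the Gregorian calendar that is 7 June 2554 CE.

2554-06-07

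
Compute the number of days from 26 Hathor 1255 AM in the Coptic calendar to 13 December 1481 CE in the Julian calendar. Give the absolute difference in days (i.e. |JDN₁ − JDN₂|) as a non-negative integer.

First date → JDN 2283138; second date → JDN 2262340.
The interval is |2283138 − 2262340| = 20798 days.

20798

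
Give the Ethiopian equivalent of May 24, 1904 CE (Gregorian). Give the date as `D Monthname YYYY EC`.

16 Ginbot 1896 EC

Both dates share Julian Day Number 2416625; in the Ethiopian calendar that is 16 Ginbot 1896 EC.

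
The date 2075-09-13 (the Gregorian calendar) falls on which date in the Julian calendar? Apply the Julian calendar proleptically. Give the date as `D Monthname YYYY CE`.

The Julian–Gregorian offset here is 13 days (Julian trailing).
13 September 2075 Gregorian − 13 days → 31 August 2075 Julian.

31 August 2075 CE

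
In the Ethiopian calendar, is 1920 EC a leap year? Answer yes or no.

no

1920 mod 4 = 0; in the Ethiopian calendar a year is leap when year mod 4 = 3, so it is a common year.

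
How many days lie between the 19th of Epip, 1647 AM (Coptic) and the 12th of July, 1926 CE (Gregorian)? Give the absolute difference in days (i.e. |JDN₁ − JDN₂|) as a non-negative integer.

1840

JDN of the first date = 2426549.
JDN of the second date = 2424709.
|2424709 − 2426549| = 1840.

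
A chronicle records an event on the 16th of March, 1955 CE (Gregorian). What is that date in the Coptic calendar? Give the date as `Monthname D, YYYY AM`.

Paremhat 7, 1671 AM

Both dates share Julian Day Number 2435183; in the Coptic calendar that is 7 Paremhat 1671 AM.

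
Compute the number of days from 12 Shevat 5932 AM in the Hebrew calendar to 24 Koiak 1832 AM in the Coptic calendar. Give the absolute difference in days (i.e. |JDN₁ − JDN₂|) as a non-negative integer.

First date → JDN 2514404; second date → JDN 2493916.
The interval is |2514404 − 2493916| = 20488 days.

20488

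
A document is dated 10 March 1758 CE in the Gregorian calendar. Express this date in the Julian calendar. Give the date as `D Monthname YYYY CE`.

27 February 1758 CE

For dates in this range the Gregorian date is 11 days ahead of the Julian.
10 March 1758 Gregorian − 11 days → 27 February 1758 Julian.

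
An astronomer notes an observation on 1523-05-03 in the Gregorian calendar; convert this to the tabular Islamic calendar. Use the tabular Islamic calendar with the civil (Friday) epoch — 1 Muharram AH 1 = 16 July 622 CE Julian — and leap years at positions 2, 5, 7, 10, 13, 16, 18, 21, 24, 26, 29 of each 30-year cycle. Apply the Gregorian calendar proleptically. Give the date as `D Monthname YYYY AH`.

7 Jumada al-Thani 929 AH

Both dates share Julian Day Number 2277446; in the tabular Islamic calendar that is 7 Jumada al-Thani 929 AH.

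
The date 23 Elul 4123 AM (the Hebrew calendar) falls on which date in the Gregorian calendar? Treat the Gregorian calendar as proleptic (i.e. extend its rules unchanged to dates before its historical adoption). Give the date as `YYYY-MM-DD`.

0363-09-19

Both dates share Julian Day Number 1853904; in the Gregorian calendar that is 19 September 363 CE.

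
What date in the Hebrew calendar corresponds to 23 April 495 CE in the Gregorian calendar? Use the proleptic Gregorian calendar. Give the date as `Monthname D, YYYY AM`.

Iyar 10, 4255 AM

Julian Day Number of the source date = 1901968.
Converting JDN 1901968 to the Hebrew calendar gives 10 Iyar 4255 AM.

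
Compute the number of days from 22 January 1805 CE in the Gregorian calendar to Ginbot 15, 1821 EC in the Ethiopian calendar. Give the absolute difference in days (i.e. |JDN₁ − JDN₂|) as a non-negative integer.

First date → JDN 2380344; second date → JDN 2389230.
The interval is |2380344 − 2389230| = 8886 days.

8886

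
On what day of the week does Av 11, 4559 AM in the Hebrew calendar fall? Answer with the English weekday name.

Equivalently 22 July 799 Gregorian, JDN 2013091.
2013091 ≡ 3 (mod 7); counting from Monday = 0 gives Thursday.

Thursday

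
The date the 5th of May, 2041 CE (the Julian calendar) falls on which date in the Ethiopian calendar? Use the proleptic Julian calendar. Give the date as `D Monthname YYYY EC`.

10 Ginbot 2033 EC

Both dates share Julian Day Number 2466658; in the Ethiopian calendar that is 10 Ginbot 2033 EC.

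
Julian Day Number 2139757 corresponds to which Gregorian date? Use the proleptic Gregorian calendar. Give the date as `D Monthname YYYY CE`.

10 May 1146 CE

Counting from JDN 2299161 = 15 Oct 1582 gives an offset of -159404 days.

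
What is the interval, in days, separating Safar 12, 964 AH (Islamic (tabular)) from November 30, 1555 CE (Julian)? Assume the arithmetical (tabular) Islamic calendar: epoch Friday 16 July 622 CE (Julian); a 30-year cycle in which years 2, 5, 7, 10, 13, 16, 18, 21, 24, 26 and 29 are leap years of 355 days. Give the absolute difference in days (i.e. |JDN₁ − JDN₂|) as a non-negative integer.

First date → JDN 2289736; second date → JDN 2289355.
The interval is |2289736 − 2289355| = 381 days.

381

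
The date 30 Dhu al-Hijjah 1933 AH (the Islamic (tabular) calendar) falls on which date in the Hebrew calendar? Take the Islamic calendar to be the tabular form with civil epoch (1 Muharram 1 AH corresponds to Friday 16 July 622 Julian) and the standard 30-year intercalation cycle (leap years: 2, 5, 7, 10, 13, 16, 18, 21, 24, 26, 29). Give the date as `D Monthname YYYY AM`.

Both dates share Julian Day Number 2633430; in the Hebrew calendar that is 1 Tevet 6258 AM.

1 Tevet 6258 AM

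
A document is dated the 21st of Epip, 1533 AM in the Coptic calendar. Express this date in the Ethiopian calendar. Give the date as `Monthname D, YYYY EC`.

Hamle 21, 1809 EC

Julian Day Number of the source date = 2384913.
Converting JDN 2384913 to the Ethiopian calendar gives 21 Hamle 1809 EC.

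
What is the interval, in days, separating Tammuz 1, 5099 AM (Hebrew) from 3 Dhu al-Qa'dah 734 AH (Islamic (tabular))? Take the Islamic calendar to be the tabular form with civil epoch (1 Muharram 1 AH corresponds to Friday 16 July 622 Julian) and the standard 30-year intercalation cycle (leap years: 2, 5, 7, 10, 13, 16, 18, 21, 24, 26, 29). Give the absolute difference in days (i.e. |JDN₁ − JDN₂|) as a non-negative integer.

1798

JDN of the first date = 2210286.
JDN of the second date = 2208488.
|2208488 − 2210286| = 1798.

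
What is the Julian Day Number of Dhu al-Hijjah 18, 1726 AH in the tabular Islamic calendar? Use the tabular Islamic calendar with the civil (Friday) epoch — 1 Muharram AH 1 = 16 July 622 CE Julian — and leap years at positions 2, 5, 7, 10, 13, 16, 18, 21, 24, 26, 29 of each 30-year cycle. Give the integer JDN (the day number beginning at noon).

2560064

Equivalently 11 February 2297 (Gregorian).
JDN 2400001 is 17 November 1858 CE (Gregorian), MJD 0; the target day is +160063 days from there, so JDN = 2560064.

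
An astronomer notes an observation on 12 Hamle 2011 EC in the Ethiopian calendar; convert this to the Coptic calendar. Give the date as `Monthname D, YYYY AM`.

Epip 12, 1735 AM

Both dates share Julian Day Number 2458684; in the Coptic calendar that is 12 Epip 1735 AM.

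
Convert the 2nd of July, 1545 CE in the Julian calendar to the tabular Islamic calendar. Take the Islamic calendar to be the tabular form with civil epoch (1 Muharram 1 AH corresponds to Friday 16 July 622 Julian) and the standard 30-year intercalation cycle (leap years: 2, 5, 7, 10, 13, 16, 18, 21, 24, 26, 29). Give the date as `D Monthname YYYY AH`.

The source date corresponds to 12 July 1545 in the proleptic Gregorian calendar (JDN 2285552).
That day falls on 21 Rabi' al-Thani 952 AH in the tabular Islamic calendar.

21 Rabi' al-Thani 952 AH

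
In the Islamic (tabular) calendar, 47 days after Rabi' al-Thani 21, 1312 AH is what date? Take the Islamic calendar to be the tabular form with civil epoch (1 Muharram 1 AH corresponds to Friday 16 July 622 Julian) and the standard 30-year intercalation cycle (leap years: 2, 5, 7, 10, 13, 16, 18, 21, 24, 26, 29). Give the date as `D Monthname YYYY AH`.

9 Jumada al-Thani 1312 AH

JDN of Rabi' al-Thani 21, 1312 AH = 2413124.
2413124 + 47 = 2413171.
JDN 2413171 in the tabular Islamic calendar is 9 Jumada al-Thani 1312 AH.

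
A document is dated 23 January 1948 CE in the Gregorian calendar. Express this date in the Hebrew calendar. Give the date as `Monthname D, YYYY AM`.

Shevat 12, 5708 AM

Both dates share Julian Day Number 2432574; in the Hebrew calendar that is 12 Shevat 5708 AM.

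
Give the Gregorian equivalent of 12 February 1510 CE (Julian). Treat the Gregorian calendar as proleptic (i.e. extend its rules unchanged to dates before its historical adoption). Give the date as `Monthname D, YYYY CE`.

February 22, 1510 CE

At this point the Julian calendar is 10 days behind the Gregorian.
12 February 1510 Julian + 10 days → 22 February 1510 Gregorian.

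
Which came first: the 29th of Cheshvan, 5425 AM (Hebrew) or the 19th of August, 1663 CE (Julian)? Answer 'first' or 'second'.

second

First date → JDN 2329145; second date → JDN 2328699.
JDN 2328699 < JDN 2329145, so the second date is earlier.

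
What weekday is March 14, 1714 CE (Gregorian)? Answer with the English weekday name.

Wednesday

Since JDN mod 7 = 2 (0 = Monday), the day is Wednesday.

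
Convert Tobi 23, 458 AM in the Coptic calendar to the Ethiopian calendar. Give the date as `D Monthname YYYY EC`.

Both dates share Julian Day Number 1992091; in the Ethiopian calendar that is 23 Tir 734 EC.

23 Tir 734 EC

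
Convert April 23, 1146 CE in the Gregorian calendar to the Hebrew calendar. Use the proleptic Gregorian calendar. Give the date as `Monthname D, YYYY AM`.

Iyar 2, 4906 AM

Both dates share Julian Day Number 2139740; in the Hebrew calendar that is 2 Iyar 4906 AM.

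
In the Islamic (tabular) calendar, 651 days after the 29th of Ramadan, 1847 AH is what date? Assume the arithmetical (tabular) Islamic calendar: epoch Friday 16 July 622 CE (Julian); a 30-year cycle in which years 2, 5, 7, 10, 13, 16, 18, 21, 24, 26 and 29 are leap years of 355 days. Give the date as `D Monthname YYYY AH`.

JDN of the 29th of Ramadan, 1847 AH = 2602865.
2602865 + 651 = 2603516.
JDN 2603516 in the tabular Islamic calendar is 30 Rajab 1849 AH.

30 Rajab 1849 AH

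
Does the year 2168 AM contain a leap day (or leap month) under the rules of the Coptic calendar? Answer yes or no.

no

2168 mod 4 = 0; in the Coptic calendar a year is leap when year mod 4 = 3, so it is a common year.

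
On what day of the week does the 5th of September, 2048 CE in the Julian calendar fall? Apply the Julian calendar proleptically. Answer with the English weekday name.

Friday

Equivalently 18 September 2048 Gregorian, JDN 2469338.
Since JDN mod 7 = 4 (0 = Monday), the day is Friday.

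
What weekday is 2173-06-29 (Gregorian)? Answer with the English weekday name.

2514912 ≡ 1 (mod 7); counting from Monday = 0 gives Tuesday.

Tuesday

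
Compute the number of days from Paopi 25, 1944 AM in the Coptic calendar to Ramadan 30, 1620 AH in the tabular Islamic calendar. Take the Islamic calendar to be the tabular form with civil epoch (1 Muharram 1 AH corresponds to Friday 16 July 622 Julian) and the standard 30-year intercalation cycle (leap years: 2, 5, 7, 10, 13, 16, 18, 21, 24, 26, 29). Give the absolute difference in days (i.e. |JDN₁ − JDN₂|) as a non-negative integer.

First date → JDN 2534765; second date → JDN 2522425.
The interval is |2534765 − 2522425| = 12340 days.

12340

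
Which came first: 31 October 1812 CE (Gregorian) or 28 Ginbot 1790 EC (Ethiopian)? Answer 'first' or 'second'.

second

First date → JDN 2383183; second date → JDN 2377920.
JDN 2377920 < JDN 2383183, so the second date is earlier.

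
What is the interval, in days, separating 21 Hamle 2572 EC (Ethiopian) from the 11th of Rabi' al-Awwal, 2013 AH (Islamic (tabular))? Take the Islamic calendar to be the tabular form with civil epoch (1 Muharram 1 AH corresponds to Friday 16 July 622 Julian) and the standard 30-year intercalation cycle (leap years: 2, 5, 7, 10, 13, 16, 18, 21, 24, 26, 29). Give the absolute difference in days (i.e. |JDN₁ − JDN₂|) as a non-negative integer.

2104

JDN of the first date = 2663599.
JDN of the second date = 2661495.
|2661495 − 2663599| = 2104.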